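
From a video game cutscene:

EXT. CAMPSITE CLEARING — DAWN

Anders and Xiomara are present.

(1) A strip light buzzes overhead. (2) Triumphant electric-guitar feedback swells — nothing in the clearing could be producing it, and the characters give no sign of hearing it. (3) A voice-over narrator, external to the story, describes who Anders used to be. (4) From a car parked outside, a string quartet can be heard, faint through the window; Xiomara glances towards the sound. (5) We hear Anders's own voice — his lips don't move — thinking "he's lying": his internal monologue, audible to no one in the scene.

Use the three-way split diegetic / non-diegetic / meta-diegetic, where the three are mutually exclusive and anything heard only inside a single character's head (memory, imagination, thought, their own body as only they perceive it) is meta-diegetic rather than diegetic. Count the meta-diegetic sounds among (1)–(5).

1

Sound (1): it's the actual ambient sound of the location, so diegetic.
Sound (2): it has no source in the story world and no character can hear it — it's underscore, so non-diegetic.
(3) commentary laid over the scene from outside the fiction → non-diegetic.
(4) it's coming from a car parked outside — a location within the story world — and Xiomara reacts → diegetic.
(5) is meta-diegetic: Anders's thought-voice: a private mental sound no other character can hear.
So 1 of the 5 is meta-diegetic: (5).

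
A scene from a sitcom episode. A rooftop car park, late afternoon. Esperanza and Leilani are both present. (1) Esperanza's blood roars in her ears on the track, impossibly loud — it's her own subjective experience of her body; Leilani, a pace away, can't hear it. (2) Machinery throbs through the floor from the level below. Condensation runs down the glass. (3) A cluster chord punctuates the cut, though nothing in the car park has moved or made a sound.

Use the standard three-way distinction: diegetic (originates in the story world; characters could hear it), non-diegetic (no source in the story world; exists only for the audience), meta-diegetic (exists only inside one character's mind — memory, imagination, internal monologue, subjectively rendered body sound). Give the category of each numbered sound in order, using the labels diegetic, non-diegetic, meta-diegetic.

(1) it's Esperanza's internal bodily sensation rendered as sound; only Esperanza 'hears' it → meta-diegetic.
(2) is diegetic: machinery is part of the location's real environment.
Sound (3): nothing in the scene produces it; it's an accent added for the audience, so non-diegetic.

meta-diegetic, diegetic, non-diegetic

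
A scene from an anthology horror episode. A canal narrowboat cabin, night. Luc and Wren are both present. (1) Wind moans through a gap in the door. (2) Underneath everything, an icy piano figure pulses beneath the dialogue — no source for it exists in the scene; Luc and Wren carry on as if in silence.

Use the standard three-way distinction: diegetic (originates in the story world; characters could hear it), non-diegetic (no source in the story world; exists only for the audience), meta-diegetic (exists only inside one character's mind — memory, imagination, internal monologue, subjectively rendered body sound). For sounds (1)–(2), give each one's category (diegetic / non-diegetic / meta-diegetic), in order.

(1) ambient/room sound belonging to the story's physical space → diegetic.
(2) nothing in the cabin produces it and the characters don't hear it — pure soundtrack → non-diegetic.

diegetic, non-diegetic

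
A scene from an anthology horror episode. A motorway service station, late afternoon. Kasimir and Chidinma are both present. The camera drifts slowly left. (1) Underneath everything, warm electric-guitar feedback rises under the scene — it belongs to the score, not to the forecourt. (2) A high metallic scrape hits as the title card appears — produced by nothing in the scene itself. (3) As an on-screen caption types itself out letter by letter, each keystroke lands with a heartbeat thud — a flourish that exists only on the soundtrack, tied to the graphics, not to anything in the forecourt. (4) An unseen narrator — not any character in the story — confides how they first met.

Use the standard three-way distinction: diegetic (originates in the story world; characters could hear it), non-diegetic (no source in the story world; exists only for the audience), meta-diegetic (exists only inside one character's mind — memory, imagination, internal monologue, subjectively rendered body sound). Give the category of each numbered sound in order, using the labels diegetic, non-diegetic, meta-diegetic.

non-diegetic, non-diegetic, non-diegetic, non-diegetic

(1) is non-diegetic: it has no source in the story world and no character can hear it — it's underscore.
(2) is non-diegetic: nothing in the scene produces it; it's an accent added for the audience.
Sound (3): the caption isn't part of the story world, so neither is the sound tied to it, so non-diegetic.
Sound (4): external voice-over — not a character, not heard by anyone in the scene, so non-diegetic.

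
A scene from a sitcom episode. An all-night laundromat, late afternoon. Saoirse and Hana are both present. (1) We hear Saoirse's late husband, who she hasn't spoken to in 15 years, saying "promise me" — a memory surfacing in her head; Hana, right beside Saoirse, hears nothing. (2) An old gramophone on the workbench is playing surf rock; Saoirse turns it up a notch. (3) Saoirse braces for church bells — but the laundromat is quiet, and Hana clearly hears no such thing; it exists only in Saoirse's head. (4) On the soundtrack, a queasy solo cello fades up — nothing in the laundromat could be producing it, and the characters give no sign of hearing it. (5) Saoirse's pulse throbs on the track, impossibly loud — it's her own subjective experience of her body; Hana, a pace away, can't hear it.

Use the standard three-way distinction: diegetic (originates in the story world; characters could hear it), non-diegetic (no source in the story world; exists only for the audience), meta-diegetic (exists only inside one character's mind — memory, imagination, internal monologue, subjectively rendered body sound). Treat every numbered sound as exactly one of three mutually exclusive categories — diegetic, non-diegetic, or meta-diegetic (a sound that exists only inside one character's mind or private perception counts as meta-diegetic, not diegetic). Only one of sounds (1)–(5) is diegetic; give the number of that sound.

(1) it's Saoirse's recollection rendered as sound; the other character can't hear it → meta-diegetic.
(2) source music from an old gramophone, which exists in the story world → diegetic.
(3) is meta-diegetic: subjective to Saoirse: the laundromat is silent and Hana hears nothing.
(4) is non-diegetic: score with no on-screen or off-screen source; it exists for the audience alone.
Sound (5): point-of-audition from inside Saoirse's body; not a sound in the room, so meta-diegetic.
Only (2) is diegetic.

2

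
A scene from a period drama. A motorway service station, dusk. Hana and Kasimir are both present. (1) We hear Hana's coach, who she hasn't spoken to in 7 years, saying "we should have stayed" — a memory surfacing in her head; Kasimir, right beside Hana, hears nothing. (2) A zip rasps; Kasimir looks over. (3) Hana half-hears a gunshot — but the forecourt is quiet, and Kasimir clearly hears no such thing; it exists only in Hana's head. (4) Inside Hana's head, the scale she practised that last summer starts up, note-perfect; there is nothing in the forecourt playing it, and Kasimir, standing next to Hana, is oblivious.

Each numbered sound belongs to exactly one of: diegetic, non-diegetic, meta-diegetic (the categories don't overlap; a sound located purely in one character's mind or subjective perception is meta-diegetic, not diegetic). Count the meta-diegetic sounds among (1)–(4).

(1) the voice is a memory playing only inside Hana's mind; Kasimir can't hear it → meta-diegetic.
(2) a zip is a real object/event in the scene's world → diegetic.
(3) Hana alone 'hears' it — an imagined sound, not present in the space → meta-diegetic.
(4) is meta-diegetic: remembered music, private to Hana — Kasimir is oblivious because it isn't in the room.
Meta-diegetic: (1), (3), (4) — that's 3.

3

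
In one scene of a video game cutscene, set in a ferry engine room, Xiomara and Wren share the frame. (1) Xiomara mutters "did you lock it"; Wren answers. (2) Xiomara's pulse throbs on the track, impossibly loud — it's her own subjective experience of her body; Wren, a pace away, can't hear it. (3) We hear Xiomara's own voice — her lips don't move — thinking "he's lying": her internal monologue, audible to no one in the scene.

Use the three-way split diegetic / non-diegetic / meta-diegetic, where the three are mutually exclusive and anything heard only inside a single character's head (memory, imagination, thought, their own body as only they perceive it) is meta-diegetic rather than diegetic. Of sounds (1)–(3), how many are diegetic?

1

Sound (1): spoken by a character present in the story world, so diegetic.
(2) is meta-diegetic: it's Xiomara's internal bodily sensation rendered as sound; only Xiomara 'hears' it.
Sound (3): Xiomara's thought-voice: a private mental sound no other character can hear, so meta-diegetic.
So 1 of the 3 is diegetic: (1).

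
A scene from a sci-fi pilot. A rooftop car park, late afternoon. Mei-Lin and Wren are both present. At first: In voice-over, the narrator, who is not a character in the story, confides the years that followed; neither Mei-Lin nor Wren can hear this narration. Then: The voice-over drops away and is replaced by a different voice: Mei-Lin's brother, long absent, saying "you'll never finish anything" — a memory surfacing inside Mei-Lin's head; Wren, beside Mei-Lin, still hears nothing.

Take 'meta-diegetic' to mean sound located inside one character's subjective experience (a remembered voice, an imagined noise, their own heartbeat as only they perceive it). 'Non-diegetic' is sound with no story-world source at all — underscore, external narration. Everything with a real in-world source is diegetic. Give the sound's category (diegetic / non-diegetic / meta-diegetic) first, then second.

First: the external narrator addresses only the audience — outside the story world → non-diegetic.
Second: the replacement voice is a memory inside Mei-Lin's mind specifically → meta-diegetic.

non-diegetic, meta-diegetic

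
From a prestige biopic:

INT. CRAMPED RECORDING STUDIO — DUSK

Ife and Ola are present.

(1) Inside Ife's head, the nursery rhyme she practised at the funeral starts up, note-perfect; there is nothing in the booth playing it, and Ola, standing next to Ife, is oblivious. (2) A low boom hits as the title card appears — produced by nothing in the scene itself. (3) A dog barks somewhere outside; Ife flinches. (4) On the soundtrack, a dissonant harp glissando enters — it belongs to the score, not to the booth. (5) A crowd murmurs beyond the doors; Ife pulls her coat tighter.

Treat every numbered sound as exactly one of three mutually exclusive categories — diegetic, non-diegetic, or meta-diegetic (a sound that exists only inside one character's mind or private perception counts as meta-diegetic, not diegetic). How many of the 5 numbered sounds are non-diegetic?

(1) the music is a memory playing inside Ife's mind alone; no real-world source, Ola can't hear it → meta-diegetic.
Sound (2): an editorial stinger — it belongs to the cut, not the story world, so non-diegetic.
(3) is diegetic: the sound comes from a dog physically present in the location.
Sound (4): score with no on-screen or off-screen source; it exists for the audience alone, so non-diegetic.
(5) is diegetic: it's the actual ambient sound of the location.
Non-diegetic: (2), (4) — that's 2.

2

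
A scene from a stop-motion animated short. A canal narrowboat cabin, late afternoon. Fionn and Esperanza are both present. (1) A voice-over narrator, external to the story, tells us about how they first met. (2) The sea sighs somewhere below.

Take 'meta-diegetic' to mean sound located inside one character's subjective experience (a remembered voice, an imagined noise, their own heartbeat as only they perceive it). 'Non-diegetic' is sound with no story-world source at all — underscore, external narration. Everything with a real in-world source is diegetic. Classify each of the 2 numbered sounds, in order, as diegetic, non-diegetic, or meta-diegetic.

non-diegetic, diegetic

(1) is non-diegetic: external voice-over — not a character, not heard by anyone in the scene.
Sound (2): the sea is part of the location's real environment, so diegetic.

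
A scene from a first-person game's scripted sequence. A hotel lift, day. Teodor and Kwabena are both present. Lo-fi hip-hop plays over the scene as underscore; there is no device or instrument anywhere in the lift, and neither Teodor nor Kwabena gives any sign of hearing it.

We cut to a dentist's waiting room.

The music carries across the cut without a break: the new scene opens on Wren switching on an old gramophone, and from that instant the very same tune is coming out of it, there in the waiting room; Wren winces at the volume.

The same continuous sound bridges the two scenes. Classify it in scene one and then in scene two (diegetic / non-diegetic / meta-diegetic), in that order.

Scene one: there's no in-world source anywhere and no character hears it — underscore for the audience only → non-diegetic.
Scene two: once Wren turns on an old gramophone, the music has a real source in the story world and Wren reacts to it → diegetic.

non-diegetic, diegetic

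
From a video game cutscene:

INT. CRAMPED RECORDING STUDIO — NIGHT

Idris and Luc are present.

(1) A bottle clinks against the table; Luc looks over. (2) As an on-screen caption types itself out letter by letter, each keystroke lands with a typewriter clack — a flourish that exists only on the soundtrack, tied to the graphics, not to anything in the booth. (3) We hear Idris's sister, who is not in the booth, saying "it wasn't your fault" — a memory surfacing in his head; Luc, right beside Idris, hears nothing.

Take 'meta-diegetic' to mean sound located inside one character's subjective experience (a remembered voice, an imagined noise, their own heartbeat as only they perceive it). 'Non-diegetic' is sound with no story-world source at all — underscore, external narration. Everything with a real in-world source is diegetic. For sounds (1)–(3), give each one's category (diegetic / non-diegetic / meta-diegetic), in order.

(1) an in-world source (a bottle); characters could hear it → diegetic.
(2) is non-diegetic: sound married to a title/caption — outside the diegesis by definition.
Sound (3): the voice is a memory playing only inside Idris's mind; Luc can't hear it, so meta-diegetic.

diegetic, non-diegetic, meta-diegetic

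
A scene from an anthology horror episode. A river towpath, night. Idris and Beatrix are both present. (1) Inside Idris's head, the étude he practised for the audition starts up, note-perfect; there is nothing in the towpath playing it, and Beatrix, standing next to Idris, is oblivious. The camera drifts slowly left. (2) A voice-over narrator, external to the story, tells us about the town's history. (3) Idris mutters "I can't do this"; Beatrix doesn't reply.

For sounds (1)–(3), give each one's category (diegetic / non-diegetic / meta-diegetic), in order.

meta-diegetic, non-diegetic, diegetic

Sound (1): it lives in Idris's subjectivity, not in the towpath, so meta-diegetic.
Sound (2): the narrator exists outside the story world, addressing only the audience, so non-diegetic.
(3) Idris is a character speaking aloud in the scene → diegetic.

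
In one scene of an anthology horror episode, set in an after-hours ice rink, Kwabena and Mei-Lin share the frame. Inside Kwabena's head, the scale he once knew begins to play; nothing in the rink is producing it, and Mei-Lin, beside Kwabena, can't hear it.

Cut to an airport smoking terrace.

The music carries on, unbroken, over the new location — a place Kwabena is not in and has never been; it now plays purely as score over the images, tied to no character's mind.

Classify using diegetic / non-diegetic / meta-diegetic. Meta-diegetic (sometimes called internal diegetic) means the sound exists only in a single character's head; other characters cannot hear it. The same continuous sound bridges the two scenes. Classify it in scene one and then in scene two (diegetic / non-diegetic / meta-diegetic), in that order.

Scene one: the music exists only inside Kwabena's mind; Mei-Lin can't hear it → meta-diegetic.
Scene two: it's detached from Kwabena entirely and plays over unrelated images with no in-world source — conventional underscore → non-diegetic.

meta-diegetic, non-diegetic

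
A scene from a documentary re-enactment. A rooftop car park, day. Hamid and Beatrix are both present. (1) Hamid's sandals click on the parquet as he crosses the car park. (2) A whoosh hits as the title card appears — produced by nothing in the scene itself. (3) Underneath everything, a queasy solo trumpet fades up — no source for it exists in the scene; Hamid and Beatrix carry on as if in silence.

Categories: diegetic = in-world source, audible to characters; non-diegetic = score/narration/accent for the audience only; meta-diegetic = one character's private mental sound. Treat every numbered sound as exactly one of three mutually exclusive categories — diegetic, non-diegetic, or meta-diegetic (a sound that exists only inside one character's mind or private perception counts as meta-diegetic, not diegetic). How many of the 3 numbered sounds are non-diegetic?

Sound (1): Hamid's footsteps are produced in the story world, so diegetic.
Sound (2): an editorial stinger — it belongs to the cut, not the story world, so non-diegetic.
Sound (3): nothing in the car park produces it and the characters don't hear it — pure soundtrack, so non-diegetic.
Non-diegetic: (2), (3) — that's 2.

2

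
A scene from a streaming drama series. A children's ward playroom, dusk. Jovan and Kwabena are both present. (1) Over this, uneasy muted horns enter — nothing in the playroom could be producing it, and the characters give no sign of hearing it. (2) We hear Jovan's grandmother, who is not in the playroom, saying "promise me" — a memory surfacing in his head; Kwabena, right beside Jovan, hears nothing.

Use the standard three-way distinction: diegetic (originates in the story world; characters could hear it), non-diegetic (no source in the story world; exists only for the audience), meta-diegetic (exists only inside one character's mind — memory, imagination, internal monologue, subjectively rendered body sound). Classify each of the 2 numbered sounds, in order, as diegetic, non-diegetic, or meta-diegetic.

non-diegetic, meta-diegetic

(1) is non-diegetic: score with no on-screen or off-screen source; it exists for the audience alone.
(2) is meta-diegetic: it's Jovan's recollection rendered as sound; the other character can't hear it.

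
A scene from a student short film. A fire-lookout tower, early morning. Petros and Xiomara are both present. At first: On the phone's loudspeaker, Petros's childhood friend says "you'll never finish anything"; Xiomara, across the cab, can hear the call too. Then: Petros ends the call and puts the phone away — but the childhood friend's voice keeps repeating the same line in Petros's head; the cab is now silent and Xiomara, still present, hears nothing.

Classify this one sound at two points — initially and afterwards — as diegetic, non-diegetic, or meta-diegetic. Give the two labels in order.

diegetic, meta-diegetic

Initially: the loudspeaker is an in-world source; both Petros and Xiomara hear the call → diegetic.
Afterwards: with the phone off, the voice continues only as Petros's private mental replay — Xiomara can't hear it → meta-diegetic.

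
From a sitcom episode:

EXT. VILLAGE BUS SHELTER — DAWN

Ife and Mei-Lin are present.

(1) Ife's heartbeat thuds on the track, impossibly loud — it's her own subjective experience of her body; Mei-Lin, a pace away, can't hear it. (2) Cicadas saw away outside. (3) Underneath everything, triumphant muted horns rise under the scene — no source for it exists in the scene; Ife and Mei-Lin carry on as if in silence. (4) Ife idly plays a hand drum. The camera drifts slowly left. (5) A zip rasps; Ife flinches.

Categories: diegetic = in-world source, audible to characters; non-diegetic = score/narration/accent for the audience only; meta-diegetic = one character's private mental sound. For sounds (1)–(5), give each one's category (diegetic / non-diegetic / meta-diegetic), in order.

Sound (1): it's Ife's internal bodily sensation rendered as sound; only Ife 'hears' it, so meta-diegetic.
Sound (2): cicadas is part of the location's real environment, so diegetic.
(3) is non-diegetic: nothing in the shelter produces it and the characters don't hear it — pure soundtrack.
(4) is diegetic: the instrument and the performer are both in the scene.
(5) is diegetic: the sound comes from a zip physically present in the location.

meta-diegetic, diegetic, non-diegetic, diegetic, diegetic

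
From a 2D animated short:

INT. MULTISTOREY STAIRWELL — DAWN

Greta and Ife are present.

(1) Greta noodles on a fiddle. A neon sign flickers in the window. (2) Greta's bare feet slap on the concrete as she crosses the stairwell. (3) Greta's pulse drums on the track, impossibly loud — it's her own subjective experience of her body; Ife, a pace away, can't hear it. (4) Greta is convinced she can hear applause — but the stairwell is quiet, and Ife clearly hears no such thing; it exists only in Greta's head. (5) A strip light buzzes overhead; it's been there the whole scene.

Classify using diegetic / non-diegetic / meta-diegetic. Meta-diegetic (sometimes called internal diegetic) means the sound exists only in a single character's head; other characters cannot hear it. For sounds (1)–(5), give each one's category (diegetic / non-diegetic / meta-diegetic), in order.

Sound (1): a character is playing a fiddle on screen, so diegetic.
(2) it's the physical sound of Greta moving in the space → diegetic.
(3) it's Greta's internal bodily sensation rendered as sound; only Greta 'hears' it → meta-diegetic.
Sound (4): subjective to Greta: the stairwell is silent and Ife hears nothing, so meta-diegetic.
(5) it's the actual ambient sound of the location → diegetic.

diegetic, diegetic, meta-diegetic, meta-diegetic, diegetic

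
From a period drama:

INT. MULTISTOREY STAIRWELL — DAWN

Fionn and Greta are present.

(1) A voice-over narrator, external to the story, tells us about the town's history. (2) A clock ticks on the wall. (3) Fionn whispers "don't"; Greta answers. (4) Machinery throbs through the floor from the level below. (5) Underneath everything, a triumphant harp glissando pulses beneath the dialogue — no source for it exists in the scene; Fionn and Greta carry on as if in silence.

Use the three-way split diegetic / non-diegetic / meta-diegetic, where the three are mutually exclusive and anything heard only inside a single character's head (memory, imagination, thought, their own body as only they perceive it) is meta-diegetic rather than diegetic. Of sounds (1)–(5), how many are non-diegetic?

2

(1) is non-diegetic: commentary laid over the scene from outside the fiction.
(2) is diegetic: the sound comes from a clock physically present in the location.
(3) is diegetic: Fionn is a character speaking aloud in the scene.
(4) is diegetic: it's the actual ambient sound of the location.
Sound (5): it has no source in the story world and no character can hear it — it's underscore, so non-diegetic.
So 2 of the 5 are non-diegetic: (1), (5).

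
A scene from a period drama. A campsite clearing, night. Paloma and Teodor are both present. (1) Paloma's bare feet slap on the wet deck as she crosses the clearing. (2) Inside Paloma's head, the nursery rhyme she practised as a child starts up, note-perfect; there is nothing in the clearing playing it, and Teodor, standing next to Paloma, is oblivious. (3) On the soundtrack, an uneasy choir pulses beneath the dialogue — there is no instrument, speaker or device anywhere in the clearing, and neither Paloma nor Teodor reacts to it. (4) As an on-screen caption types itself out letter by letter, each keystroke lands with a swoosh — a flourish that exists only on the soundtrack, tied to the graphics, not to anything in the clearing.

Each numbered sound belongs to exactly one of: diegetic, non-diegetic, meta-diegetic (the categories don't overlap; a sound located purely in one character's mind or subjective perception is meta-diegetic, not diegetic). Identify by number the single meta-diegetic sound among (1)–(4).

2

(1) is diegetic: Paloma's footsteps are produced in the story world.
Sound (2): remembered music, private to Paloma — Teodor is oblivious because it isn't in the room, so meta-diegetic.
(3) is non-diegetic: score with no on-screen or off-screen source; it exists for the audience alone.
(4) is non-diegetic: the caption isn't part of the story world, so neither is the sound tied to it.
Only (2) is meta-diegetic.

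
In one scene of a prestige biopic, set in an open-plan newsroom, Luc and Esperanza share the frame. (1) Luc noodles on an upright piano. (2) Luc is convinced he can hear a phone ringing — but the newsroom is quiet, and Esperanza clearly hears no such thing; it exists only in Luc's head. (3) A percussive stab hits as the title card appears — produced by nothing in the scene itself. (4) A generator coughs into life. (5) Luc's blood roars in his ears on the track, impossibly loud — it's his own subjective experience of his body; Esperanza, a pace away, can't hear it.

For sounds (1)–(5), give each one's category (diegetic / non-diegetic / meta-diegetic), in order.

(1) is diegetic: a character is playing an upright piano on screen.
(2) is meta-diegetic: the sound is imagined by Luc; nothing in the story world is producing it and Esperanza can't hear it.
(3) is non-diegetic: nothing in the scene produces it; it's an accent added for the audience.
(4) is diegetic: an in-world source (a generator); characters could hear it.
(5) it's Luc's internal bodily sensation rendered as sound; only Luc 'hears' it → meta-diegetic.

diegetic, meta-diegetic, non-diegetic, diegetic, meta-diegetic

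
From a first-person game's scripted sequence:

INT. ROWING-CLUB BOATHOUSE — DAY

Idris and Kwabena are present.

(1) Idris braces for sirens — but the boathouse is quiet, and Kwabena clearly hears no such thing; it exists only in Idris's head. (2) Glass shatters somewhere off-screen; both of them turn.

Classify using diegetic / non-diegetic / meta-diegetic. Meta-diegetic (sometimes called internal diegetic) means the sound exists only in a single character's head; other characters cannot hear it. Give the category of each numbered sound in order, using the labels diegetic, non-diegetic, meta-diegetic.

(1) subjective to Idris: the boathouse is silent and Kwabena hears nothing → meta-diegetic.
(2) glass is a real object/event in the scene's world → diegetic.

meta-diegetic, diegetic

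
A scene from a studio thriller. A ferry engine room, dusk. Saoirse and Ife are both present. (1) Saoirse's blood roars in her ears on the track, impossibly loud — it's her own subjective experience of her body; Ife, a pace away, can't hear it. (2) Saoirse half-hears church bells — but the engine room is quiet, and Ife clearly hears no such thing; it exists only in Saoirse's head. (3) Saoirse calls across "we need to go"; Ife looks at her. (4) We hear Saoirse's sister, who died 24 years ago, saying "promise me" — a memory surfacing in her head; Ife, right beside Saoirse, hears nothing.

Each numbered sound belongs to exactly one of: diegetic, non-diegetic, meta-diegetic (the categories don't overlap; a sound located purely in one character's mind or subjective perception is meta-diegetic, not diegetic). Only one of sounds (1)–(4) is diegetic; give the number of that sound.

3

(1) is meta-diegetic: a subjective body sound — Saoirse's private perception, inaudible to Ife.
(2) Saoirse alone 'hears' it — an imagined sound, not present in the space → meta-diegetic.
(3) Saoirse is a character speaking aloud in the scene → diegetic.
Sound (4): the voice is a memory playing only inside Saoirse's mind; Ife can't hear it, so meta-diegetic.
Only (3) is diegetic.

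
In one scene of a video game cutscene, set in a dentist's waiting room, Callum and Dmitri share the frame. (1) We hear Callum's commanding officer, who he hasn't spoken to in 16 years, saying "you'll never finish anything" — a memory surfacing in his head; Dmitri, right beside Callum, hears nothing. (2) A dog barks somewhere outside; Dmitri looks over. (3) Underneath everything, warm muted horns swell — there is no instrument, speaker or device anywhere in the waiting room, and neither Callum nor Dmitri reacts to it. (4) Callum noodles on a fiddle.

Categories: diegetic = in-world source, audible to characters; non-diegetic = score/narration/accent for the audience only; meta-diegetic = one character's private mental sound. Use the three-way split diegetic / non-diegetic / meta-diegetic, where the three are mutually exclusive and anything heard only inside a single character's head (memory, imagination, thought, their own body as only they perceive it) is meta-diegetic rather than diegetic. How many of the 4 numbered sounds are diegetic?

(1) the voice is a memory playing only inside Callum's mind; Dmitri can't hear it → meta-diegetic.
(2) a dog is a real object/event in the scene's world → diegetic.
(3) is non-diegetic: nothing in the waiting room produces it and the characters don't hear it — pure soundtrack.
(4) is diegetic: the instrument and the performer are both in the scene.
So 2 of the 4 are diegetic: (2), (4).

2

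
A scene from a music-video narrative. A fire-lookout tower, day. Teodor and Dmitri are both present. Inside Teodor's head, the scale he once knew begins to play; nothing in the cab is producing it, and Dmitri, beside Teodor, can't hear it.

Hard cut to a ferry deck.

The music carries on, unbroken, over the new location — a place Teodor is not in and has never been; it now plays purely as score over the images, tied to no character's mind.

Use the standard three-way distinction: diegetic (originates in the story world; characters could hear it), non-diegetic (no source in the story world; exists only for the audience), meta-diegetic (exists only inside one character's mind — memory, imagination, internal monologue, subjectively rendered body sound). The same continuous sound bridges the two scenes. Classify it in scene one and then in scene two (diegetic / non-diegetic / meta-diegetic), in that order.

meta-diegetic, non-diegetic

Scene one: the music exists only inside Teodor's mind; Dmitri can't hear it → meta-diegetic.
Scene two: it's detached from Teodor entirely and plays over unrelated images with no in-world source — conventional underscore → non-diegetic.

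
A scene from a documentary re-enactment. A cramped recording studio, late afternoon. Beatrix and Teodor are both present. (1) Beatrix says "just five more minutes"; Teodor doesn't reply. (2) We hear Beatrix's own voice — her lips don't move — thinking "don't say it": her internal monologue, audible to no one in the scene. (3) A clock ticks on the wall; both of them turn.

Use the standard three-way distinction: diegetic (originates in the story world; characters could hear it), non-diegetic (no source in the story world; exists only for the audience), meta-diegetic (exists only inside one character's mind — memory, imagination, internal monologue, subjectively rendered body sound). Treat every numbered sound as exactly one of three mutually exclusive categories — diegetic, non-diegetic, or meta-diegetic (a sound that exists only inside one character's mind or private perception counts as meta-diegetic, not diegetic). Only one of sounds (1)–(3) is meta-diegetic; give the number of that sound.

2

(1) spoken by a character present in the story world → diegetic.
Sound (2): Beatrix's thought-voice: a private mental sound no other character can hear, so meta-diegetic.
(3) is diegetic: an in-world source (a clock); characters could hear it.
Only (2) is meta-diegetic.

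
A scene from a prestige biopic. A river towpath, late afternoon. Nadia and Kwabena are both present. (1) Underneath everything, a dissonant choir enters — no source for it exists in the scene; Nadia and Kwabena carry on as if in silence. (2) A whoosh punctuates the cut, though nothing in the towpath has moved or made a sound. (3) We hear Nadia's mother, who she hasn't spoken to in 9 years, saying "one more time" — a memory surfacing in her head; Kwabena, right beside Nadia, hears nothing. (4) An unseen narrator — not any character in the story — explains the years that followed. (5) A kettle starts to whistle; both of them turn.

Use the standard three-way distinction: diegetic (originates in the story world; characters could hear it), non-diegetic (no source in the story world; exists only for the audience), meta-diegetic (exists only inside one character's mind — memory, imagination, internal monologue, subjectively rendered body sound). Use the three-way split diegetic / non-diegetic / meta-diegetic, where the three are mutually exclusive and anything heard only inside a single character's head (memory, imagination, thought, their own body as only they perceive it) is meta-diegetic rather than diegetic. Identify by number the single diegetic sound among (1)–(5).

(1) score with no on-screen or off-screen source; it exists for the audience alone → non-diegetic.
(2) is non-diegetic: nothing in the scene produces it; it's an accent added for the audience.
Sound (3): it's Nadia's recollection rendered as sound; the other character can't hear it, so meta-diegetic.
(4) is non-diegetic: the narrator exists outside the story world, addressing only the audience.
(5) is diegetic: a kettle is a real object/event in the scene's world.
Only (5) is diegetic.

5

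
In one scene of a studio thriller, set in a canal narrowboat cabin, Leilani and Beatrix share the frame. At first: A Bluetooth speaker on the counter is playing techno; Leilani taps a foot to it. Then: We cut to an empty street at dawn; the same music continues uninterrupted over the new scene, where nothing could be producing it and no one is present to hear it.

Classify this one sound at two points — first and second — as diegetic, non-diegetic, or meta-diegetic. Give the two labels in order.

diegetic, non-diegetic

First: a Bluetooth speaker is a real in-scene source and Leilani reacts to it → diegetic.
Second: there is no longer any in-world source and no one can hear it — it has become underscore → non-diegetic.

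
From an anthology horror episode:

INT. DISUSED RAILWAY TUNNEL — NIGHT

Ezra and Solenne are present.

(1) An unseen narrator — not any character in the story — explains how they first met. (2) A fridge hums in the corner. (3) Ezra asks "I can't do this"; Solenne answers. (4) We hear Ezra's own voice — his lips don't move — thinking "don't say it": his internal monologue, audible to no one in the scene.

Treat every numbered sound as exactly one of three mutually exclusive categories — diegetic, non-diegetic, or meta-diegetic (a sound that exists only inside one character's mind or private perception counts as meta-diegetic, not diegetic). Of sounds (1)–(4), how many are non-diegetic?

(1) is non-diegetic: commentary laid over the scene from outside the fiction.
(2) is diegetic: it's the actual ambient sound of the location.
(3) spoken by a character present in the story world → diegetic.
(4) Ezra's thought-voice: a private mental sound no other character can hear → meta-diegetic.
Non-diegetic: (1) — that's 1.

1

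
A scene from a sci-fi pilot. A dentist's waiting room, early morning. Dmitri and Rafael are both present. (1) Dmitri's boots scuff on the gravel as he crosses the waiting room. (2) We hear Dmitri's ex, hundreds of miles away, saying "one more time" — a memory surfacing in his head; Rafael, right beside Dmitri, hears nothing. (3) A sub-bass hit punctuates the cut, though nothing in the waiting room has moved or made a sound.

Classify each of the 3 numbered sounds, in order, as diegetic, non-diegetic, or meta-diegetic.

(1) is diegetic: it's the physical sound of Dmitri moving in the space.
(2) is meta-diegetic: it's Dmitri's recollection rendered as sound; the other character can't hear it.
(3) is non-diegetic: it's a sound-design accent with no in-world source; no one in the scene can hear it.

diegetic, meta-diegetic, non-diegetic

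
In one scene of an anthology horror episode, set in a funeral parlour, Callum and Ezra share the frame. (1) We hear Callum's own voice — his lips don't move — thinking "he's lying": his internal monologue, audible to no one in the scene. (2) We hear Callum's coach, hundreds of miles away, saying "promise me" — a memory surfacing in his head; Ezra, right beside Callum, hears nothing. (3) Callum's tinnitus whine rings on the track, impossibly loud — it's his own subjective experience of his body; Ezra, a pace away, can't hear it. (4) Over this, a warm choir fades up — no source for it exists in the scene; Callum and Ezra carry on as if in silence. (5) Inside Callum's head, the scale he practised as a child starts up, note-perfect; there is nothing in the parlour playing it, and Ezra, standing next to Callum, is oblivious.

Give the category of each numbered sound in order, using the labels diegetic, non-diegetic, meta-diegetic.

(1) internal monologue — inside Callum's mind, not spoken into the scene → meta-diegetic.
Sound (2): the voice is a memory playing only inside Callum's mind; Ezra can't hear it, so meta-diegetic.
(3) a subjective body sound — Callum's private perception, inaudible to Ezra → meta-diegetic.
Sound (4): score with no on-screen or off-screen source; it exists for the audience alone, so non-diegetic.
Sound (5): the music is a memory playing inside Callum's mind alone; no real-world source, Ezra can't hear it, so meta-diegetic.

meta-diegetic, meta-diegetic, meta-diegetic, non-diegetic, meta-diegetic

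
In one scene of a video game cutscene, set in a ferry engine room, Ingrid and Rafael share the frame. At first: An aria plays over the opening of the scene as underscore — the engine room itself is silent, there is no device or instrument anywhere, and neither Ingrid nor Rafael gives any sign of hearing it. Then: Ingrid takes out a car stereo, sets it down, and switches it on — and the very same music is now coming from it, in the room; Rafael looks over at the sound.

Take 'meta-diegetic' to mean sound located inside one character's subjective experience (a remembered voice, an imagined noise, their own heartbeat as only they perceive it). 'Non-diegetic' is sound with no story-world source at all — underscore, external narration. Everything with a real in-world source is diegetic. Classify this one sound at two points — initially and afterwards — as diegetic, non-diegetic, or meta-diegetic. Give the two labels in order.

non-diegetic, diegetic

Initially: no in-world source exists and no character can hear it — underscore → non-diegetic.
Afterwards: a car stereo is now a real source in the story world and the characters hear it → diegetic.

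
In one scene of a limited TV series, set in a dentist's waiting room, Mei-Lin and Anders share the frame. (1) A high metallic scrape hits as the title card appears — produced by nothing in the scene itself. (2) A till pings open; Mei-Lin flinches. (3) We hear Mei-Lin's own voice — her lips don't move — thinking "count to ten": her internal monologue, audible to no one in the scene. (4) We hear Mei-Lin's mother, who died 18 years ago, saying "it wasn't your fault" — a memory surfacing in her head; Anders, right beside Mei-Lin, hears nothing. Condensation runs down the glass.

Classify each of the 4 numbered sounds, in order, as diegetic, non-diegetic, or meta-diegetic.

non-diegetic, diegetic, meta-diegetic, meta-diegetic

Sound (1): nothing in the scene produces it; it's an accent added for the audience, so non-diegetic.
Sound (2): the sound comes from a till physically present in the location, so diegetic.
(3) is meta-diegetic: Mei-Lin's thought-voice: a private mental sound no other character can hear.
(4) the voice is a memory playing only inside Mei-Lin's mind; Anders can't hear it → meta-diegetic.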